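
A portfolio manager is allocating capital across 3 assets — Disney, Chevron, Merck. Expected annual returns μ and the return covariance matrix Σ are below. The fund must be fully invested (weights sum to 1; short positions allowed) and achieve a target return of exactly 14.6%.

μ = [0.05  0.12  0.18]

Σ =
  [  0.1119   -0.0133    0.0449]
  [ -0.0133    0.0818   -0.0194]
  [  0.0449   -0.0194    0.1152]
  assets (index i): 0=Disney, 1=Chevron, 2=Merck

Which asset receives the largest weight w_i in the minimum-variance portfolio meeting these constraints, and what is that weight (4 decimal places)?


Chevron (0.5076)

x=Σ⁻¹μ = [-0.0976  1.9069  1.9217]
y=Σ⁻¹𝟙 = [7.4018  15.4187  8.3922]
a=μᵀx=0.569844  b=𝟙ᵀx=3.730937  c=𝟙ᵀy=31.212732  D=ac−b²=3.866499
λ₁=(c·0.146−b)/D = (31.212732·0.146−3.730937)/3.866499 = 0.213662
λ₂=(a−b·0.146)/D = (0.569844−3.730937·0.146)/3.866499 = 0.006499
w* = 0.213662·x + 0.006499·y:
  w_0 = 0.213662·-0.0976 + 0.006499·7.4018 = 0.0272  (Disney)
  w_1 = 0.213662·1.9069 + 0.006499·15.4187 = 0.5076  (Chevron)
  w_2 = 0.213662·1.9217 + 0.006499·8.3922 = 0.4651  (Merck)
Σw_i=1.0000  μᵀw=0.1460
σ²=wᵀΣw=λ₁·μ_p+λ₂ = 0.213662·0.146 + 0.006499 = 0.037693 ≈ 0.0377


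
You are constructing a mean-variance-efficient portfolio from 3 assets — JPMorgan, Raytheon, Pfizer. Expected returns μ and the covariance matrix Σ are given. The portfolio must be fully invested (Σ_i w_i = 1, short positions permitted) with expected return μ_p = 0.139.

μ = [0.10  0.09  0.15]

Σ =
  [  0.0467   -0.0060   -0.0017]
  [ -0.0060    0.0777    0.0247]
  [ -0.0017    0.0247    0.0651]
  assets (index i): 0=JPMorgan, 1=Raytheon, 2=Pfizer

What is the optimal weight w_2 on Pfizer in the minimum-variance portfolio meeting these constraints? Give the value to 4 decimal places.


x=Σ⁻¹μ = [2.3036  0.6648  2.1121]
y=Σ⁻¹𝟙 = [23.2449  10.9041  11.8308]
a=μᵀx=0.607004  b=𝟙ᵀx=5.080479  c=𝟙ᵀy=45.979804  D=ac−b²=2.098648
λ₁=(c·0.139−b)/D = (45.979804·0.139−5.080479)/2.098648 = 0.624551
λ₂=(a−b·0.139)/D = (0.607004−5.080479·0.139)/2.098648 = -0.047260
w* = 0.624551·x + -0.047260·y:
  w_0 = 0.624551·2.3036 + -0.047260·23.2449 = 0.3402  (JPMorgan)
  w_1 = 0.624551·0.6648 + -0.047260·10.9041 = -0.1001  (Raytheon)
  w_2 = 0.624551·2.1121 + -0.047260·11.8308 = 0.7600  (Pfizer)
Σw_i=1.0000  μᵀw=0.1390
σ²=wᵀΣw=λ₁·μ_p+λ₂ = 0.624551·0.139 + -0.047260 = 0.039552 ≈ 0.0396

0.7600


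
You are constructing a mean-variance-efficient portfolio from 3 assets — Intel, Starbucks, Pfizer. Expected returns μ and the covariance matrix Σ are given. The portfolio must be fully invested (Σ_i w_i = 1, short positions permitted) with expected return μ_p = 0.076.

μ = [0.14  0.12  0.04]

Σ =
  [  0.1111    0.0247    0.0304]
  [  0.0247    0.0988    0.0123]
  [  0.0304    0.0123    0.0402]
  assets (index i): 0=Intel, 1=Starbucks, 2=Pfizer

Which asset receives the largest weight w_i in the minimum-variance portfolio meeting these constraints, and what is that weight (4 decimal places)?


Pfizer (0.5843)

p=Σ⁻¹μ = [1.0780  0.9592  -0.1136]
q=Σ⁻¹𝟙 = [1.5339  7.0542  21.5572]
a=μᵀp=0.261477  b=𝟙ᵀp=1.923548  c=𝟙ᵀq=30.145411  D=ac−b²=4.182294
λ₁=(c·0.076−b)/D = (30.145411·0.076−1.923548)/4.182294 = 0.087871
λ₂=(a−b·0.076)/D = (0.261477−1.923548·0.076)/4.182294 = 0.027566
w* = 0.087871·p + 0.027566·q:
  w_0 = 0.087871·1.0780 + 0.027566·1.5339 = 0.1370  (Intel)
  w_1 = 0.087871·0.9592 + 0.027566·7.0542 = 0.2787  (Starbucks)
  w_2 = 0.087871·-0.1136 + 0.027566·21.5572 = 0.5843  (Pfizer)
Σw_i=1.0000  μᵀw=0.0760
σ²=wᵀΣw=λ₁·μ_p+λ₂ = 0.087871·0.076 + 0.027566 = 0.034244 ≈ 0.0342


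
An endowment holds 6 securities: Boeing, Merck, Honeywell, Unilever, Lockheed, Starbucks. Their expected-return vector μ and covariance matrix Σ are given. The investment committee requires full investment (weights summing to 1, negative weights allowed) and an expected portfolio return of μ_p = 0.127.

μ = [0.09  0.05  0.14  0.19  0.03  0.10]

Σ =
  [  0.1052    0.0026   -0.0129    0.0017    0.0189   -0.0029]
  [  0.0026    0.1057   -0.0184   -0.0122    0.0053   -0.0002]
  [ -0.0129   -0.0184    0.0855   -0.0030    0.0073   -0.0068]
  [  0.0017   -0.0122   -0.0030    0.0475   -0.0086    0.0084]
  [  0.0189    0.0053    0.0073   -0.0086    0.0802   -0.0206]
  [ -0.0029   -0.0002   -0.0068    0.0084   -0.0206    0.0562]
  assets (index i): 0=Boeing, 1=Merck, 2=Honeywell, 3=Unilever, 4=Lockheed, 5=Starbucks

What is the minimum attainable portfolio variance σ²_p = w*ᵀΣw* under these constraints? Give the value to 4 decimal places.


0.0109

u=Σ⁻¹μ = [0.9451  1.3059  2.2850  4.2748  0.7651  1.7508]
v=Σ⁻¹𝟙 = [8.5646  14.3126  17.3354  24.4640  16.3897  22.7351]
a=μᵀu=1.480502  b=𝟙ᵀu=11.326757  c=𝟙ᵀv=103.801428  D=ac−b²=25.382770
λ₁=(c·0.127−b)/D = (103.801428·0.127−11.326757)/25.382770 = 0.073121
λ₂=(a−b·0.127)/D = (1.480502−11.326757·0.127)/25.382770 = 0.001655
w* = 0.073121·u + 0.001655·v:
  w_0 = 0.073121·0.9451 + 0.001655·8.5646 = 0.0833  (Boeing)
  w_1 = 0.073121·1.3059 + 0.001655·14.3126 = 0.1192  (Merck)
  w_2 = 0.073121·2.2850 + 0.001655·17.3354 = 0.1958  (Honeywell)
  w_3 = 0.073121·4.2748 + 0.001655·24.4640 = 0.3531  (Unilever)
  w_4 = 0.073121·0.7651 + 0.001655·16.3897 = 0.0831  (Lockheed)
  w_5 = 0.073121·1.7508 + 0.001655·22.7351 = 0.1656  (Starbucks)
Σw_i=1.0000  μᵀw=0.1270
σ²=wᵀΣw=λ₁·μ_p+λ₂ = 0.073121·0.127 + 0.001655 = 0.010941 ≈ 0.0109


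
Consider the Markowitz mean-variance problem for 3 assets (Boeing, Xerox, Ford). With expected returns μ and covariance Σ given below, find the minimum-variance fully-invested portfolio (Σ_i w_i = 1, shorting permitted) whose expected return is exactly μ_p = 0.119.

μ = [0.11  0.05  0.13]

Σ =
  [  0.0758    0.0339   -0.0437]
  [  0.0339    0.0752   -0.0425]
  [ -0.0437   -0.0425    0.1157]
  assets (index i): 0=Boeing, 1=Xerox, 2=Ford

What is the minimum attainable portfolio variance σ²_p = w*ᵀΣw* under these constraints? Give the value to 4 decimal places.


0.0247

u=Σ⁻¹μ = [2.4064  0.9197  2.3703]
v=Σ⁻¹𝟙 = [17.9460  17.5711  21.8756]
a=μᵀu=0.618833  b=𝟙ᵀu=5.696444  c=𝟙ᵀv=57.392695  D=ac−b²=3.067021
λ₁=(c·0.119−b)/D = (57.392695·0.119−5.696444)/3.067021 = 0.369507
λ₂=(a−b·0.119)/D = (0.618833−5.696444·0.119)/3.067021 = -0.019251
w* = 0.369507·u + -0.019251·v:
  w_0 = 0.369507·2.4064 + -0.019251·17.9460 = 0.5437  (Boeing)
  w_1 = 0.369507·0.9197 + -0.019251·17.5711 = 0.0016  (Xerox)
  w_2 = 0.369507·2.3703 + -0.019251·21.8756 = 0.4547  (Ford)
Σw_i=1.0000  μᵀw=0.1190
σ²=wᵀΣw=λ₁·μ_p+λ₂ = 0.369507·0.119 + -0.019251 = 0.024720 ≈ 0.0247


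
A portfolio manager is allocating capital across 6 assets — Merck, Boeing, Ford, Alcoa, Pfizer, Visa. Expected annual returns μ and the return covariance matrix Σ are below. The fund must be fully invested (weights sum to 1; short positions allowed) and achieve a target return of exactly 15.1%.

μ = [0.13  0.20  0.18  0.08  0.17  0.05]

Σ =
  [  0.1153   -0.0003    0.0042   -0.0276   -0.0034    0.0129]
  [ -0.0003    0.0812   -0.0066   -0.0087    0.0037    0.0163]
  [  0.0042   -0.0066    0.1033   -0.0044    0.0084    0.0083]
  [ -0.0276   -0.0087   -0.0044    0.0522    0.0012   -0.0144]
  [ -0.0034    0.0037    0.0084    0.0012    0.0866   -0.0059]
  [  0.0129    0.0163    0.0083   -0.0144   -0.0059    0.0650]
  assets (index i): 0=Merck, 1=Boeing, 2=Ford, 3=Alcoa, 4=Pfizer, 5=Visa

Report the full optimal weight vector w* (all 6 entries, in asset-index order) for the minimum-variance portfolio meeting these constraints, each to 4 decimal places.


u=Σ⁻¹μ = [1.8441  2.8147  1.8170  3.1803  1.7171  0.3258]
v=Σ⁻¹𝟙 = [15.0791  12.9374  9.0981  34.3805  11.3610  16.6338]
a=μᵀu=1.692340  b=𝟙ᵀu=11.698922  c=𝟙ᵀv=99.489909  D=ac−b²=31.505993
λ₁=(c·0.151−b)/D = (99.489909·0.151−11.698922)/31.505993 = 0.105505
λ₂=(a−b·0.151)/D = (1.692340−11.698922·0.151)/31.505993 = -0.002355
w* = 0.105505·u + -0.002355·v:
  w_0 = 0.105505·1.8441 + -0.002355·15.0791 = 0.1591  (Merck)
  w_1 = 0.105505·2.8147 + -0.002355·12.9374 = 0.2665  (Boeing)
  w_2 = 0.105505·1.8170 + -0.002355·9.0981 = 0.1703  (Ford)
  w_3 = 0.105505·3.1803 + -0.002355·34.3805 = 0.2546  (Alcoa)
  w_4 = 0.105505·1.7171 + -0.002355·11.3610 = 0.1544  (Pfizer)
  w_5 = 0.105505·0.3258 + -0.002355·16.6338 = -0.0048  (Visa)
Σw_i=1.0000  μᵀw=0.1510
σ²=wᵀΣw=λ₁·μ_p+λ₂ = 0.105505·0.151 + -0.002355 = 0.013576 ≈ 0.0136

0.1591  0.2665  0.1703  0.2546  0.1544  -0.0048


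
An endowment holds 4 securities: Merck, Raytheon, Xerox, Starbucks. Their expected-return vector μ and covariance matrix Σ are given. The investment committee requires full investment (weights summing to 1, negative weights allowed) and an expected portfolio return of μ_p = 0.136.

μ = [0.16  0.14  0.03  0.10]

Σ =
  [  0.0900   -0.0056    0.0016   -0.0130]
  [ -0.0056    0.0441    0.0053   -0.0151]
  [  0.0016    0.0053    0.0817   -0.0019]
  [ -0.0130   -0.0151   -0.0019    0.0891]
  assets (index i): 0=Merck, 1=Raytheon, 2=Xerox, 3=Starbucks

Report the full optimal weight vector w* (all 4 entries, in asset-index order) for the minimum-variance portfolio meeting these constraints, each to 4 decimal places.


0.2728  0.4847  -0.0035  0.2461

g=Σ⁻¹μ = [2.3529  4.2083  0.0988  2.1809]
h=Σ⁻¹𝟙 = [15.4899  29.8110  10.4389  18.7581]
a=μᵀg=1.186676  b=𝟙ᵀg=8.840912  c=𝟙ᵀh=74.497980  D=ac−b²=10.243246
λ₁=(c·0.136−b)/D = (74.497980·0.136−8.840912)/10.243246 = 0.126016
λ₂=(a−b·0.136)/D = (1.186676−8.840912·0.136)/10.243246 = -0.001532
w* = 0.126016·g + -0.001532·h:
  w_0 = 0.126016·2.3529 + -0.001532·15.4899 = 0.2728  (Merck)
  w_1 = 0.126016·4.2083 + -0.001532·29.8110 = 0.4847  (Raytheon)
  w_2 = 0.126016·0.0988 + -0.001532·10.4389 = -0.0035  (Xerox)
  w_3 = 0.126016·2.1809 + -0.001532·18.7581 = 0.2461  (Starbucks)
Σw_i=1.0000  μᵀw=0.1360
σ²=wᵀΣw=λ₁·μ_p+λ₂ = 0.126016·0.136 + -0.001532 = 0.015607 ≈ 0.0156


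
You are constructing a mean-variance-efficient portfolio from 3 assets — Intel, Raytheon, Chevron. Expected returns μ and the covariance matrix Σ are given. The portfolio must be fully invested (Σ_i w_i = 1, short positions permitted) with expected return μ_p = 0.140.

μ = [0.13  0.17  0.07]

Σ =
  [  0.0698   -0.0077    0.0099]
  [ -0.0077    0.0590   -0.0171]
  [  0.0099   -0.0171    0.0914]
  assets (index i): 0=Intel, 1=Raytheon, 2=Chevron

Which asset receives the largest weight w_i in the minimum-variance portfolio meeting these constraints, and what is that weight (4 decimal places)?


u=Σ⁻¹μ = [2.0789  3.4991  1.1953]
v=Σ⁻¹𝟙 = [14.9173  22.8370  13.5977]
a=μᵀu=0.948785  b=𝟙ᵀu=6.773383  c=𝟙ᵀv=51.352044  D=ac−b²=2.843304
λ₁=(c·0.140−b)/D = (51.352044·0.140−6.773383)/2.843304 = 0.146274
λ₂=(a−b·0.140)/D = (0.948785−6.773383·0.140)/2.843304 = 0.000180
w* = 0.146274·u + 0.000180·v:
  w_0 = 0.146274·2.0789 + 0.000180·14.9173 = 0.3068  (Intel)
  w_1 = 0.146274·3.4991 + 0.000180·22.8370 = 0.5159  (Raytheon)
  w_2 = 0.146274·1.1953 + 0.000180·13.5977 = 0.1773  (Chevron)
Σw_i=1.0000  μᵀw=0.1400
σ²=wᵀΣw=λ₁·μ_p+λ₂ = 0.146274·0.140 + 0.000180 = 0.020658 ≈ 0.0207

Raytheon (0.5159)


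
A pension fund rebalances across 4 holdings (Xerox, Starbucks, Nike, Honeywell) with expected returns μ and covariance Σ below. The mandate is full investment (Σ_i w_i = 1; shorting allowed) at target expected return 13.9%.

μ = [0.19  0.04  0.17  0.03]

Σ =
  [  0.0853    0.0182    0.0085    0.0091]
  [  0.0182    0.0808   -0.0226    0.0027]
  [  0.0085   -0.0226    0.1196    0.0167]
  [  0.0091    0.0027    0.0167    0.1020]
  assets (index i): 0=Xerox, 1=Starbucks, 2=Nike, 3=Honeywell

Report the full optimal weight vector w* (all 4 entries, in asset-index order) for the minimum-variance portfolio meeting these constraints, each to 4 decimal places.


u=Σ⁻¹μ = [2.0112  0.4313  1.3770  -0.1222]
v=Σ⁻¹𝟙 = [7.2212  13.1094  9.3074  7.2888]
a=μᵀu=0.629813  b=𝟙ᵀu=3.697332  c=𝟙ᵀv=36.926868  D=ac−b²=9.586748
λ₁=(c·0.139−b)/D = (36.926868·0.139−3.697332)/9.586748 = 0.149738
λ₂=(a−b·0.139)/D = (0.629813−3.697332·0.139)/9.586748 = 0.012088
w* = 0.149738·u + 0.012088·v:
  w_0 = 0.149738·2.0112 + 0.012088·7.2212 = 0.3884  (Xerox)
  w_1 = 0.149738·0.4313 + 0.012088·13.1094 = 0.2230  (Starbucks)
  w_2 = 0.149738·1.3770 + 0.012088·9.3074 = 0.3187  (Nike)
  w_3 = 0.149738·-0.1222 + 0.012088·7.2888 = 0.0698  (Honeywell)
Σw_i=1.0000  μᵀw=0.1390
σ²=wᵀΣw=λ₁·μ_p+λ₂ = 0.149738·0.139 + 0.012088 = 0.032902 ≈ 0.0329

0.3884  0.2230  0.3187  0.0698


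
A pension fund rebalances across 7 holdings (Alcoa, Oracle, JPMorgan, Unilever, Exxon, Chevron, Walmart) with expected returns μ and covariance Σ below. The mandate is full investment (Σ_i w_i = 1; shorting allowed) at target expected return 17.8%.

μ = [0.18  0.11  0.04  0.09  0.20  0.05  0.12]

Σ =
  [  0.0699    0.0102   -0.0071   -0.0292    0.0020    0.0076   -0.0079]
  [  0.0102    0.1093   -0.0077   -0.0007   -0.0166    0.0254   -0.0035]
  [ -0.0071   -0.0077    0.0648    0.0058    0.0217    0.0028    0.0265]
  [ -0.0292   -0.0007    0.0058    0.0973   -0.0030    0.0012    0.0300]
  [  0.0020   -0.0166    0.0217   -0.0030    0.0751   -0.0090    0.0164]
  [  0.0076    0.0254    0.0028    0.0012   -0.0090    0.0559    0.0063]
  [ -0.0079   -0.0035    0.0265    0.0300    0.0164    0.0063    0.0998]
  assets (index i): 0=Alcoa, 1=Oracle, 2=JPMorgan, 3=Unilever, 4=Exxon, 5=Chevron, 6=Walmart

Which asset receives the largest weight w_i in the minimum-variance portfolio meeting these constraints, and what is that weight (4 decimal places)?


x=Σ⁻¹μ = [3.0751  1.0833  -0.2777  1.7979  2.9041  0.3688  0.5166]
y=Σ⁻¹𝟙 = [19.1498  7.2575  11.6497  15.2648  12.9630  13.0335  1.1555]
a=μᵀx=1.484628  b=𝟙ᵀx=9.468035  c=𝟙ᵀy=80.473721  D=ac−b²=29.829827
λ₁=(c·0.178−b)/D = (80.473721·0.178−9.468035)/29.829827 = 0.162800
λ₂=(a−b·0.178)/D = (1.484628−9.468035·0.178)/29.829827 = -0.006728
w* = 0.162800·x + -0.006728·y:
  w_0 = 0.162800·3.0751 + -0.006728·19.1498 = 0.3718  (Alcoa)
  w_1 = 0.162800·1.0833 + -0.006728·7.2575 = 0.1275  (Oracle)
  w_2 = 0.162800·-0.2777 + -0.006728·11.6497 = -0.1236  (JPMorgan)
  w_3 = 0.162800·1.7979 + -0.006728·15.2648 = 0.1900  (Unilever)
  w_4 = 0.162800·2.9041 + -0.006728·12.9630 = 0.3856  (Exxon)
  w_5 = 0.162800·0.3688 + -0.006728·13.0335 = -0.0276  (Chevron)
  w_6 = 0.162800·0.5166 + -0.006728·1.1555 = 0.0763  (Walmart)
Σw_i=1.0000  μᵀw=0.1780
σ²=wᵀΣw=λ₁·μ_p+λ₂ = 0.162800·0.178 + -0.006728 = 0.022251 ≈ 0.0223

Exxon (0.3856)


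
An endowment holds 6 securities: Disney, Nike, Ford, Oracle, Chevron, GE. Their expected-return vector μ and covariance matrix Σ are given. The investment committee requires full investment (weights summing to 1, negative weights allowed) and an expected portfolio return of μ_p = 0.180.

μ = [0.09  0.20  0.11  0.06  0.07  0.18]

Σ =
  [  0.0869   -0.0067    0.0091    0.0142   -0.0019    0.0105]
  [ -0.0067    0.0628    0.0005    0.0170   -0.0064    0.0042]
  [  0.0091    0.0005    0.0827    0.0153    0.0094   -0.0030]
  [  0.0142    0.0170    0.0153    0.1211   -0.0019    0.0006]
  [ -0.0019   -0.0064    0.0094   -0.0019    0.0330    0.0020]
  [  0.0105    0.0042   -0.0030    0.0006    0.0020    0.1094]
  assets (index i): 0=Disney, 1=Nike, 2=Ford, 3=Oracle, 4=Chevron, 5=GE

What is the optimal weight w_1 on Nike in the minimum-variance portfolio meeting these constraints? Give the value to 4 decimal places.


g=Σ⁻¹μ = [1.1265  3.5186  0.9937  -0.2239  2.4886  1.3851]
h=Σ⁻¹𝟙 = [11.5251  18.9051  6.5332  3.9040  32.5804  6.8709]
a=μᵀg=1.324497  b=𝟙ᵀg=9.288571  c=𝟙ᵀh=80.318803  D=ac−b²=20.104458
λ₁=(c·0.180−b)/D = (80.318803·0.180−9.288571)/20.104458 = 0.257098
λ₂=(a−b·0.180)/D = (1.324497−9.288571·0.180)/20.104458 = -0.017282
w* = 0.257098·g + -0.017282·h:
  w_0 = 0.257098·1.1265 + -0.017282·11.5251 = 0.0905  (Disney)
  w_1 = 0.257098·3.5186 + -0.017282·18.9051 = 0.5779  (Nike)
  w_2 = 0.257098·0.9937 + -0.017282·6.5332 = 0.1426  (Ford)
  w_3 = 0.257098·-0.2239 + -0.017282·3.9040 = -0.1250  (Oracle)
  w_4 = 0.257098·2.4886 + -0.017282·32.5804 = 0.0768  (Chevron)
  w_5 = 0.257098·1.3851 + -0.017282·6.8709 = 0.2374  (GE)
Σw_i=1.0000  μᵀw=0.1800
σ²=wᵀΣw=λ₁·μ_p+λ₂ = 0.257098·0.180 + -0.017282 = 0.028996 ≈ 0.0290

0.5779


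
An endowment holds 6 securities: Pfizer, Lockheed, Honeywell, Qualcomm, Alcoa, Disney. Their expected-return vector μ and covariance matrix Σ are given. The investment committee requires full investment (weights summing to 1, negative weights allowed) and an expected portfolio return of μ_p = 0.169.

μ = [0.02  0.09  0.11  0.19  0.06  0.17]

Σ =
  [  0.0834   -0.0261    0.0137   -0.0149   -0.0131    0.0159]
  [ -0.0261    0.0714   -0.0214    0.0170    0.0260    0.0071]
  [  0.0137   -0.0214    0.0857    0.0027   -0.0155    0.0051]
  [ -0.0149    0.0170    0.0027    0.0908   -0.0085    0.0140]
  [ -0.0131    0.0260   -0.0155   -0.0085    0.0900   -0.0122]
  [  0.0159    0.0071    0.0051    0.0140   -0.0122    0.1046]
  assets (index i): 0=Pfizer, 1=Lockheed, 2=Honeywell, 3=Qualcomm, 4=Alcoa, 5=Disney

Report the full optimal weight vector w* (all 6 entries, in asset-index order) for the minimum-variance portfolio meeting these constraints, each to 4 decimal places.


x=Σ⁻¹μ = [0.5486  0.9430  1.4918  1.8652  1.0809  1.2815]
y=Σ⁻¹𝟙 = [17.9481  17.2185  14.8123  10.7368  12.9948  5.0196]
a=μᵀx=0.897043  b=𝟙ᵀx=7.210996  c=𝟙ᵀy=78.730132  D=ac−b²=18.625829
λ₁=(c·0.169−b)/D = (78.730132·0.169−7.210996)/18.625829 = 0.327201
λ₂=(a−b·0.169)/D = (0.897043−7.210996·0.169)/18.625829 = -0.017267
w* = 0.327201·x + -0.017267·y:
  w_0 = 0.327201·0.5486 + -0.017267·17.9481 = -0.1304  (Pfizer)
  w_1 = 0.327201·0.9430 + -0.017267·17.2185 = 0.0112  (Lockheed)
  w_2 = 0.327201·1.4918 + -0.017267·14.8123 = 0.2324  (Honeywell)
  w_3 = 0.327201·1.8652 + -0.017267·10.7368 = 0.4249  (Qualcomm)
  w_4 = 0.327201·1.0809 + -0.017267·12.9948 = 0.1293  (Alcoa)
  w_5 = 0.327201·1.2815 + -0.017267·5.0196 = 0.3326  (Disney)
Σw_i=1.0000  μᵀw=0.1690
σ²=wᵀΣw=λ₁·μ_p+λ₂ = 0.327201·0.169 + -0.017267 = 0.038030 ≈ 0.0380

-0.1304  0.0112  0.2324  0.4249  0.1293  0.3326


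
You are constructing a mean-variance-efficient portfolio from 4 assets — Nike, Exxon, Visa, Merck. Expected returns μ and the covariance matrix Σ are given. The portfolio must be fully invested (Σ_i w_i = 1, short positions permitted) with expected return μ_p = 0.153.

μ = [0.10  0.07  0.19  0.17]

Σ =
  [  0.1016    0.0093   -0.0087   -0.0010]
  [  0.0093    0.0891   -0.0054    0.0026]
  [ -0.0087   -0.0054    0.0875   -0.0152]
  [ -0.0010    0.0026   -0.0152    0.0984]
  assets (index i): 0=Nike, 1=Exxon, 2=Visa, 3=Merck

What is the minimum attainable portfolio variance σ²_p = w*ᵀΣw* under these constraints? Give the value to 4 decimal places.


p=Σ⁻¹μ = [1.1669  0.7655  2.7060  2.1373]
q=Σ⁻¹𝟙 = [10.2897  10.7139  15.2566  12.3408]
a=μᵀp=1.047746  b=𝟙ᵀp=6.775638  c=𝟙ᵀq=48.601008  D=ac−b²=5.012249
λ₁=(c·0.153−b)/D = (48.601008·0.153−6.775638)/5.012249 = 0.131741
λ₂=(a−b·0.153)/D = (1.047746−6.775638·0.153)/5.012249 = 0.002209
w* = 0.131741·p + 0.002209·q:
  w_0 = 0.131741·1.1669 + 0.002209·10.2897 = 0.1765  (Nike)
  w_1 = 0.131741·0.7655 + 0.002209·10.7139 = 0.1245  (Exxon)
  w_2 = 0.131741·2.7060 + 0.002209·15.2566 = 0.3902  (Visa)
  w_3 = 0.131741·2.1373 + 0.002209·12.3408 = 0.3088  (Merck)
Σw_i=1.0000  μᵀw=0.1530
σ²=wᵀΣw=λ₁·μ_p+λ₂ = 0.131741·0.153 + 0.002209 = 0.022366 ≈ 0.0224

0.0224


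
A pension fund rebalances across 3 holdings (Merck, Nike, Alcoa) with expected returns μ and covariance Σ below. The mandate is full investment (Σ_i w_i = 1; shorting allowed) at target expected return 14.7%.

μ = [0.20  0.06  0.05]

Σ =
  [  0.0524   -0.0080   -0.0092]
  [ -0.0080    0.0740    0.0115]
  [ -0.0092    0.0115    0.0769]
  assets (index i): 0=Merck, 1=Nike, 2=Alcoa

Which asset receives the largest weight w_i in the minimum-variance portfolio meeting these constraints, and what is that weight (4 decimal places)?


Merck (0.6339)

p=Σ⁻¹μ = [4.1583  1.1077  0.9820]
q=Σ⁻¹𝟙 = [23.6244  13.9312  13.7469]
a=μᵀp=0.947232  b=𝟙ᵀp=6.248103  c=𝟙ᵀq=51.302506  D=ac−b²=9.556603
λ₁=(c·0.147−b)/D = (51.302506·0.147−6.248103)/9.556603 = 0.135337
λ₂=(a−b·0.147)/D = (0.947232−6.248103·0.147)/9.556603 = 0.003010
w* = 0.135337·p + 0.003010·q:
  w_0 = 0.135337·4.1583 + 0.003010·23.6244 = 0.6339  (Merck)
  w_1 = 0.135337·1.1077 + 0.003010·13.9312 = 0.1918  (Nike)
  w_2 = 0.135337·0.9820 + 0.003010·13.7469 = 0.1743  (Alcoa)
Σw_i=1.0000  μᵀw=0.1470
σ²=wᵀΣw=λ₁·μ_p+λ₂ = 0.135337·0.147 + 0.003010 = 0.022904 ≈ 0.0229


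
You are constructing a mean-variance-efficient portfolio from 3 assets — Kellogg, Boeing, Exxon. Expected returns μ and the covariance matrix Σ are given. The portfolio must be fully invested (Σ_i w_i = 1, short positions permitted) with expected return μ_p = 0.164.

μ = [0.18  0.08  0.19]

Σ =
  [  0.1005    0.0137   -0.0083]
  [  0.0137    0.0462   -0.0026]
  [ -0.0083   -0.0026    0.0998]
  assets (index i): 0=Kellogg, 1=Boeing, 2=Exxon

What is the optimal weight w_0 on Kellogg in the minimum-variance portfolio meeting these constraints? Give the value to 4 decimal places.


0.3715

x=Σ⁻¹μ = [1.7834  1.3202  2.0865]
y=Σ⁻¹𝟙 = [8.1702  19.8535  11.2168]
a=μᵀx=0.823065  b=𝟙ᵀx=5.190101  c=𝟙ᵀy=39.240461  D=ac−b²=5.360313
λ₁=(c·0.164−b)/D = (39.240461·0.164−5.190101)/5.360313 = 0.232325
λ₂=(a−b·0.164)/D = (0.823065−5.190101·0.164)/5.360313 = -0.005244
w* = 0.232325·x + -0.005244·y:
  w_0 = 0.232325·1.7834 + -0.005244·8.1702 = 0.3715  (Kellogg)
  w_1 = 0.232325·1.3202 + -0.005244·19.8535 = 0.2026  (Boeing)
  w_2 = 0.232325·2.0865 + -0.005244·11.2168 = 0.4259  (Exxon)
Σw_i=1.0000  μᵀw=0.1640
σ²=wᵀΣw=λ₁·μ_p+λ₂ = 0.232325·0.164 + -0.005244 = 0.032857 ≈ 0.0329


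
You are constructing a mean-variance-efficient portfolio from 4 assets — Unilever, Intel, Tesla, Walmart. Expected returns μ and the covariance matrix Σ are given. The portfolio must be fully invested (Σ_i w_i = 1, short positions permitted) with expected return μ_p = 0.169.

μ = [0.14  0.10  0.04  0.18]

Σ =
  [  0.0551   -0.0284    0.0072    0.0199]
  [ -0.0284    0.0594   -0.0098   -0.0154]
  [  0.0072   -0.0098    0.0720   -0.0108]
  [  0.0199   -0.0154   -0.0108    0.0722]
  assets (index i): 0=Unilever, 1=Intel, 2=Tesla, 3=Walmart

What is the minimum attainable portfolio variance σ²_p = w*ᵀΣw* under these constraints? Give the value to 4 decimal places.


0.0343

g=Σ⁻¹μ = [3.6771  4.2990  1.1584  2.5698]
h=Σ⁻¹𝟙 = [29.4244  38.3139  18.6671  16.7049]
a=μᵀg=1.453601  b=𝟙ᵀg=11.704373  c=𝟙ᵀh=103.110336  D=ac−b²=12.888917
λ₁=(c·0.169−b)/D = (103.110336·0.169−11.704373)/12.888917 = 0.443891
λ₂=(a−b·0.169)/D = (1.453601−11.704373·0.169)/12.888917 = -0.040689
w* = 0.443891·g + -0.040689·h:
  w_0 = 0.443891·3.6771 + -0.040689·29.4244 = 0.4350  (Unilever)
  w_1 = 0.443891·4.2990 + -0.040689·38.3139 = 0.3493  (Intel)
  w_2 = 0.443891·1.1584 + -0.040689·18.6671 = -0.2453  (Tesla)
  w_3 = 0.443891·2.5698 + -0.040689·16.7049 = 0.4610  (Walmart)
Σw_i=1.0000  μᵀw=0.1690
σ²=wᵀΣw=λ₁·μ_p+λ₂ = 0.443891·0.169 + -0.040689 = 0.034328 ≈ 0.0343


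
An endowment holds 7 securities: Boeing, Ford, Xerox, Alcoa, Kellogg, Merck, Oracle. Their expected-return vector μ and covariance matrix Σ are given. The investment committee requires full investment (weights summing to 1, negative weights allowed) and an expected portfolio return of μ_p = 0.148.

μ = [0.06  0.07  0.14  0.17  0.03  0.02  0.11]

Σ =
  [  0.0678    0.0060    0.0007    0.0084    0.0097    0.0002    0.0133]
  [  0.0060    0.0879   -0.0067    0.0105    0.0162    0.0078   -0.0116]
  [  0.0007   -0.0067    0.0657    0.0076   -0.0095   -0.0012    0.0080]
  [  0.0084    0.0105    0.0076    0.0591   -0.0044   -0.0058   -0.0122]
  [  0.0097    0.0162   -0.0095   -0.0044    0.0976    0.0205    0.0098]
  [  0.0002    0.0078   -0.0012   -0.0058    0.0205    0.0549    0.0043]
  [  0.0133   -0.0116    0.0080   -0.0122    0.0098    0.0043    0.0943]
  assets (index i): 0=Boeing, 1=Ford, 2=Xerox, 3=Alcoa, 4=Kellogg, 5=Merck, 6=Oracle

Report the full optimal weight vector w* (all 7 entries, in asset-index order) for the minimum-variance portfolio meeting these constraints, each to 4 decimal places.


-0.0374  0.0801  0.2663  0.4875  0.0121  -0.0340  0.2254

x=Σ⁻¹μ = [0.1385  0.6814  1.7403  2.8611  0.2529  0.4025  1.4086]
y=Σ⁻¹𝟙 = [8.9882  8.7364  14.0098  16.3554  5.6171  16.0927  10.0213]
a=μᵀx=0.956621  b=𝟙ᵀx=7.485349  c=𝟙ᵀy=79.821001  D=ac−b²=20.328031
λ₁=(c·0.148−b)/D = (79.821001·0.148−7.485349)/20.328031 = 0.212916
λ₂=(a−b·0.148)/D = (0.956621−7.485349·0.148)/20.328031 = -0.007439
w* = 0.212916·x + -0.007439·y:
  w_0 = 0.212916·0.1385 + -0.007439·8.9882 = -0.0374  (Boeing)
  w_1 = 0.212916·0.6814 + -0.007439·8.7364 = 0.0801  (Ford)
  w_2 = 0.212916·1.7403 + -0.007439·14.0098 = 0.2663  (Xerox)
  w_3 = 0.212916·2.8611 + -0.007439·16.3554 = 0.4875  (Alcoa)
  w_4 = 0.212916·0.2529 + -0.007439·5.6171 = 0.0121  (Kellogg)
  w_5 = 0.212916·0.4025 + -0.007439·16.0927 = -0.0340  (Merck)
  w_6 = 0.212916·1.4086 + -0.007439·10.0213 = 0.2254  (Oracle)
Σw_i=1.0000  μᵀw=0.1480
σ²=wᵀΣw=λ₁·μ_p+λ₂ = 0.212916·0.148 + -0.007439 = 0.024073 ≈ 0.0241


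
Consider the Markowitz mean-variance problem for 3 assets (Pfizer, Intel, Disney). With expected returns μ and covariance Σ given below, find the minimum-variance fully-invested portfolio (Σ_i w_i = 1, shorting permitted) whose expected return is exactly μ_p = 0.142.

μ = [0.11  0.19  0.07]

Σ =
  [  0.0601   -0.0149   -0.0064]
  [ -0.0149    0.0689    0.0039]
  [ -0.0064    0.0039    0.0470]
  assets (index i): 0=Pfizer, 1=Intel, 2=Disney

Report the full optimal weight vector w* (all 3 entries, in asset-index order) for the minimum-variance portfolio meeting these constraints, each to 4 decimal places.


0.3665  0.4778  0.1557

p=Σ⁻¹μ = [2.8127  3.2753  1.6006]
q=Σ⁻¹𝟙 = [23.6280  18.3231  22.9736]
a=μᵀp=1.043748  b=𝟙ᵀp=7.688623  c=𝟙ᵀq=64.924729  D=ac−b²=8.650133
λ₁=(c·0.142−b)/D = (64.924729·0.142−7.688623)/8.650133 = 0.176955
λ₂=(a−b·0.142)/D = (1.043748−7.688623·0.142)/8.650133 = -0.005553
w* = 0.176955·p + -0.005553·q:
  w_0 = 0.176955·2.8127 + -0.005553·23.6280 = 0.3665  (Pfizer)
  w_1 = 0.176955·3.2753 + -0.005553·18.3231 = 0.4778  (Intel)
  w_2 = 0.176955·1.6006 + -0.005553·22.9736 = 0.1557  (Disney)
Σw_i=1.0000  μᵀw=0.1420
σ²=wᵀΣw=λ₁·μ_p+λ₂ = 0.176955·0.142 + -0.005553 = 0.019574 ≈ 0.0196


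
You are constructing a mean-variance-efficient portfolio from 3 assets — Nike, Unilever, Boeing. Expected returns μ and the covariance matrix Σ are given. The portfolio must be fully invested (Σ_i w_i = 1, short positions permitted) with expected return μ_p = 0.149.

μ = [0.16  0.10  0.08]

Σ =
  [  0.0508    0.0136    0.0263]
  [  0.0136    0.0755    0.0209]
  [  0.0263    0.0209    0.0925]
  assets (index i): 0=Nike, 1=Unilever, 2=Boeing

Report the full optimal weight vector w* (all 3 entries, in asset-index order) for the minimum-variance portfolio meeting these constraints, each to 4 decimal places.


x=Σ⁻¹μ = [3.0214  0.8306  -0.1819]
y=Σ⁻¹𝟙 = [14.8711  9.3275  4.4751]
a=μᵀx=0.551934  b=𝟙ᵀx=3.670129  c=𝟙ᵀy=28.673652  D=ac−b²=2.356111
λ₁=(c·0.149−b)/D = (28.673652·0.149−3.670129)/2.356111 = 0.255610
λ₂=(a−b·0.149)/D = (0.551934−3.670129·0.149)/2.356111 = 0.002158
w* = 0.255610·x + 0.002158·y:
  w_0 = 0.255610·3.0214 + 0.002158·14.8711 = 0.8044  (Nike)
  w_1 = 0.255610·0.8306 + 0.002158·9.3275 = 0.2324  (Unilever)
  w_2 = 0.255610·-0.1819 + 0.002158·4.4751 = -0.0368  (Boeing)
Σw_i=1.0000  μᵀw=0.1490
σ²=wᵀΣw=λ₁·μ_p+λ₂ = 0.255610·0.149 + 0.002158 = 0.040244 ≈ 0.0402

0.8044  0.2324  -0.0368


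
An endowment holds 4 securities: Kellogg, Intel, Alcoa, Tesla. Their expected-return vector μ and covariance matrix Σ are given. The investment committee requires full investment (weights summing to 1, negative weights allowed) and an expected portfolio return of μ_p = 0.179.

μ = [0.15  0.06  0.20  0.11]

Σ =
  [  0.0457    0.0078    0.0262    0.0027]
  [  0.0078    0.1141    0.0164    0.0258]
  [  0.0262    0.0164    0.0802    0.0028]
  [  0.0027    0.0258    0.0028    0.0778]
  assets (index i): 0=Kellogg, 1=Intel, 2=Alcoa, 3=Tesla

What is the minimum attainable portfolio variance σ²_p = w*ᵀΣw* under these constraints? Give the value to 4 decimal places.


0.0415

x=Σ⁻¹μ = [2.2273  -0.1803  1.7565  1.3332]
y=Σ⁻¹𝟙 = [17.3308  4.3868  5.5401  10.5979]
a=μᵀx=0.821218  b=𝟙ᵀx=5.136614  c=𝟙ᵀy=37.855599  D=ac−b²=4.702901
λ₁=(c·0.179−b)/D = (37.855599·0.179−5.136614)/4.702901 = 0.348623
λ₂=(a−b·0.179)/D = (0.821218−5.136614·0.179)/4.702901 = -0.020888
w* = 0.348623·x + -0.020888·y:
  w_0 = 0.348623·2.2273 + -0.020888·17.3308 = 0.4145  (Kellogg)
  w_1 = 0.348623·-0.1803 + -0.020888·4.3868 = -0.1545  (Intel)
  w_2 = 0.348623·1.7565 + -0.020888·5.5401 = 0.4966  (Alcoa)
  w_3 = 0.348623·1.3332 + -0.020888·10.5979 = 0.2434  (Tesla)
Σw_i=1.0000  μᵀw=0.1790
σ²=wᵀΣw=λ₁·μ_p+λ₂ = 0.348623·0.179 + -0.020888 = 0.041515 ≈ 0.0415


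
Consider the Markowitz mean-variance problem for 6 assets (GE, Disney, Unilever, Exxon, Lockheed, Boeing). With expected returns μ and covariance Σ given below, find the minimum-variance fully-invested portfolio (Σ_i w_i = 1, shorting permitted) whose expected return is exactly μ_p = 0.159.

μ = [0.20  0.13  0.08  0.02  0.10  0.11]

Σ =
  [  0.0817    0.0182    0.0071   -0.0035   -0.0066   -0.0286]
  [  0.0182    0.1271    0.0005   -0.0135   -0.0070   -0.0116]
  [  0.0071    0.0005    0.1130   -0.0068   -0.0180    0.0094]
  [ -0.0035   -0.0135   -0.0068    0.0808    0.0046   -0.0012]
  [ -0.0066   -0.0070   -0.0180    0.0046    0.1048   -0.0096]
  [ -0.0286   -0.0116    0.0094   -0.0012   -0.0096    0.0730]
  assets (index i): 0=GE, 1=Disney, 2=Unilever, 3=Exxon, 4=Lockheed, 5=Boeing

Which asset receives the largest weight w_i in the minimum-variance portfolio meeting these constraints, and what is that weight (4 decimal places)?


GE (0.4742)

x=Σ⁻¹μ = [3.4488  0.9623  0.5105  0.5572  1.5887  3.1633]
y=Σ⁻¹𝟙 = [19.5071  9.6196  8.8051  15.1015  14.4504  23.8845]
a=μᵀx=1.373672  b=𝟙ᵀx=10.230742  c=𝟙ᵀy=91.368207  D=ac−b²=20.841825
λ₁=(c·0.159−b)/D = (91.368207·0.159−10.230742)/20.841825 = 0.206162
λ₂=(a−b·0.159)/D = (1.373672−10.230742·0.159)/20.841825 = -0.012140
w* = 0.206162·x + -0.012140·y:
  w_0 = 0.206162·3.4488 + -0.012140·19.5071 = 0.4742  (GE)
  w_1 = 0.206162·0.9623 + -0.012140·9.6196 = 0.0816  (Disney)
  w_2 = 0.206162·0.5105 + -0.012140·8.8051 = -0.0017  (Unilever)
  w_3 = 0.206162·0.5572 + -0.012140·15.1015 = -0.0685  (Exxon)
  w_4 = 0.206162·1.5887 + -0.012140·14.4504 = 0.1521  (Lockheed)
  w_5 = 0.206162·3.1633 + -0.012140·23.8845 = 0.3622  (Boeing)
Σw_i=1.0000  μᵀw=0.1590
σ²=wᵀΣw=λ₁·μ_p+λ₂ = 0.206162·0.159 + -0.012140 = 0.020640 ≈ 0.0206


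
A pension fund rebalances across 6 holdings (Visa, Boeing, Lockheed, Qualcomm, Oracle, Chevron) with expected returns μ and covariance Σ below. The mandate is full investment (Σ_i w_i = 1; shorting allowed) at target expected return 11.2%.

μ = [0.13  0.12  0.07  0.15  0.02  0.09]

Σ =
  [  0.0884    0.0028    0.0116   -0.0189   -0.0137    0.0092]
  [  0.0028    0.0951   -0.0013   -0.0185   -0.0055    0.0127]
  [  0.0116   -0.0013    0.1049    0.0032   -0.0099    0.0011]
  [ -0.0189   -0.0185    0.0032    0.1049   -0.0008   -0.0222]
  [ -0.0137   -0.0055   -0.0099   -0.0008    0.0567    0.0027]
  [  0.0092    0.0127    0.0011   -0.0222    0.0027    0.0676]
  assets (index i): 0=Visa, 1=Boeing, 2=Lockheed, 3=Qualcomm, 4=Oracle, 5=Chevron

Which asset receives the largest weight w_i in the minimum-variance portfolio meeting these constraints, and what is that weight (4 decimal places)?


Qualcomm (0.2743)

u=Σ⁻¹μ = [1.8567  1.5256  0.4874  2.3469  0.9954  1.5151]
v=Σ⁻¹𝟙 = [15.5757  13.0139  9.5280  17.6848  23.8648  14.9277]
a=μᵀu=0.966850  b=𝟙ᵀu=8.726974  c=𝟙ᵀv=94.594874  D=ac−b²=15.298957
λ₁=(c·0.112−b)/D = (94.594874·0.112−8.726974)/15.298957 = 0.122077
λ₂=(a−b·0.112)/D = (0.966850−8.726974·0.112)/15.298957 = -0.000691
w* = 0.122077·u + -0.000691·v:
  w_0 = 0.122077·1.8567 + -0.000691·15.5757 = 0.2159  (Visa)
  w_1 = 0.122077·1.5256 + -0.000691·13.0139 = 0.1772  (Boeing)
  w_2 = 0.122077·0.4874 + -0.000691·9.5280 = 0.0529  (Lockheed)
  w_3 = 0.122077·2.3469 + -0.000691·17.6848 = 0.2743  (Qualcomm)
  w_4 = 0.122077·0.9954 + -0.000691·23.8648 = 0.1050  (Oracle)
  w_5 = 0.122077·1.5151 + -0.000691·14.9277 = 0.1746  (Chevron)
Σw_i=1.0000  μᵀw=0.1120
σ²=wᵀΣw=λ₁·μ_p+λ₂ = 0.122077·0.112 + -0.000691 = 0.012982 ≈ 0.0130


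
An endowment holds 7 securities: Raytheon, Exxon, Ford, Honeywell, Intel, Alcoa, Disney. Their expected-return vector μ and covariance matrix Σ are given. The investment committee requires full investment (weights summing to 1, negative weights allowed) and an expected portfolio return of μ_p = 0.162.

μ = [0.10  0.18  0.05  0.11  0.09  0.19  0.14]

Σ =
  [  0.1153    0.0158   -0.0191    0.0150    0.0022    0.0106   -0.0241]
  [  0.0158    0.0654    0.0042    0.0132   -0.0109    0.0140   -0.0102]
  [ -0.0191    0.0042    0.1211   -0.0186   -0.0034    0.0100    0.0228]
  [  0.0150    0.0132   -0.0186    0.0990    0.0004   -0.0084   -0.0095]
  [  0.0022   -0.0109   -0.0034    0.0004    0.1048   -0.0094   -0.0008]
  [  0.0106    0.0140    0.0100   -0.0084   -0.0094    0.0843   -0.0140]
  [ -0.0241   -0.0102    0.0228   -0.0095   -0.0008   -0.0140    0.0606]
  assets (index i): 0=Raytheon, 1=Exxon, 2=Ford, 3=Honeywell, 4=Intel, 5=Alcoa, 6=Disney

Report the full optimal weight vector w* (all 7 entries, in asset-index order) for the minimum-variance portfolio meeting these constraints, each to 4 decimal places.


p=Σ⁻¹μ = [0.8769  2.6027  -0.3003  1.1845  1.3687  2.6877  4.0347]
q=Σ⁻¹𝟙 = [10.1339  13.1639  5.4017  11.5159  12.3393  14.6123  26.0591]
a=μᵀp=1.870153  b=𝟙ᵀp=12.454868  c=𝟙ᵀq=93.226012  D=ac−b²=19.223149
λ₁=(c·0.162−b)/D = (93.226012·0.162−12.454868)/19.223149 = 0.137737
λ₂=(a−b·0.162)/D = (1.870153−12.454868·0.162)/19.223149 = -0.007675
w* = 0.137737·p + -0.007675·q:
  w_0 = 0.137737·0.8769 + -0.007675·10.1339 = 0.0430  (Raytheon)
  w_1 = 0.137737·2.6027 + -0.007675·13.1639 = 0.2575  (Exxon)
  w_2 = 0.137737·-0.3003 + -0.007675·5.4017 = -0.0828  (Ford)
  w_3 = 0.137737·1.1845 + -0.007675·11.5159 = 0.0748  (Honeywell)
  w_4 = 0.137737·1.3687 + -0.007675·12.3393 = 0.0938  (Intel)
  w_5 = 0.137737·2.6877 + -0.007675·14.6123 = 0.2580  (Alcoa)
  w_6 = 0.137737·4.0347 + -0.007675·26.0591 = 0.3557  (Disney)
Σw_i=1.0000  μᵀw=0.1620
σ²=wᵀΣw=λ₁·μ_p+λ₂ = 0.137737·0.162 + -0.007675 = 0.014639 ≈ 0.0146

0.0430  0.2575  -0.0828  0.0748  0.0938  0.2580  0.3557


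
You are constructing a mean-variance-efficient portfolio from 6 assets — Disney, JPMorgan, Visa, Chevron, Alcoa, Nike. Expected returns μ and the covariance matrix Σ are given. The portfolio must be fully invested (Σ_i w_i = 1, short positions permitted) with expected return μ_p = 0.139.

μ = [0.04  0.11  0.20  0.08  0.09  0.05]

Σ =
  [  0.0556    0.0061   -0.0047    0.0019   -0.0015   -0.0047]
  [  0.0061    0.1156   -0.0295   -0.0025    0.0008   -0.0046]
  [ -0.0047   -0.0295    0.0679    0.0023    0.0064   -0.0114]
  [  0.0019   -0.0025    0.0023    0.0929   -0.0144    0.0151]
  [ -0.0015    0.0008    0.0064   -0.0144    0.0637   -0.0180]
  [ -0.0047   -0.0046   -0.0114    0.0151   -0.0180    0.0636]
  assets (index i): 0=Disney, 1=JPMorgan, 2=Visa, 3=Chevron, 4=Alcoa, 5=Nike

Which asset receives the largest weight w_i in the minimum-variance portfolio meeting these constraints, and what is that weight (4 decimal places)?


g=Σ⁻¹μ = [1.0366  2.0155  4.0483  0.7312  1.7516  2.0563]
h=Σ⁻¹𝟙 = [21.0419  14.9757  24.7412  9.3193  23.3073  27.1800]
a=μᵀg=1.391775  b=𝟙ᵀg=11.639455  c=𝟙ᵀh=120.565468  D=ac−b²=32.323159
λ₁=(c·0.139−b)/D = (120.565468·0.139−11.639455)/32.323159 = 0.158374
λ₂=(a−b·0.139)/D = (1.391775−11.639455·0.139)/32.323159 = -0.006995
w* = 0.158374·g + -0.006995·h:
  w_0 = 0.158374·1.0366 + -0.006995·21.0419 = 0.0170  (Disney)
  w_1 = 0.158374·2.0155 + -0.006995·14.9757 = 0.2144  (JPMorgan)
  w_2 = 0.158374·4.0483 + -0.006995·24.7412 = 0.4681  (Visa)
  w_3 = 0.158374·0.7312 + -0.006995·9.3193 = 0.0506  (Chevron)
  w_4 = 0.158374·1.7516 + -0.006995·23.3073 = 0.1144  (Alcoa)
  w_5 = 0.158374·2.0563 + -0.006995·27.1800 = 0.1355  (Nike)
Σw_i=1.0000  μᵀw=0.1390
σ²=wᵀΣw=λ₁·μ_p+λ₂ = 0.158374·0.139 + -0.006995 = 0.015019 ≈ 0.0150

Visa (0.4681)


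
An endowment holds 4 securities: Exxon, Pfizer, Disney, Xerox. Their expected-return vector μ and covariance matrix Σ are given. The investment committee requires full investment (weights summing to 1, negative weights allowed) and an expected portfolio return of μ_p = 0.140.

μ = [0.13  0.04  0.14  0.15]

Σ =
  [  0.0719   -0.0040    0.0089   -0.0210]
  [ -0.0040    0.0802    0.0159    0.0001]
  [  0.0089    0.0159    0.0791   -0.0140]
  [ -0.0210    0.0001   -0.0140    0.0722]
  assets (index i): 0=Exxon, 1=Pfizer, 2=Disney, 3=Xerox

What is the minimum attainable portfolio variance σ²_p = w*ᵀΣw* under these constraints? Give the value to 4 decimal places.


p=Σ⁻¹μ = [2.5050  0.2214  2.0091  3.1954]
q=Σ⁻¹𝟙 = [19.3961  11.0082  12.1099  21.8249]
a=μᵀp=1.095096  b=𝟙ᵀp=7.930930  c=𝟙ᵀq=64.338983  D=ac−b²=7.557703
λ₁=(c·0.140−b)/D = (64.338983·0.140−7.930930)/7.557703 = 0.142441
λ₂=(a−b·0.140)/D = (1.095096−7.930930·0.140)/7.557703 = -0.002016
w* = 0.142441·p + -0.002016·q:
  w_0 = 0.142441·2.5050 + -0.002016·19.3961 = 0.3177  (Exxon)
  w_1 = 0.142441·0.2214 + -0.002016·11.0082 = 0.0093  (Pfizer)
  w_2 = 0.142441·2.0091 + -0.002016·12.1099 = 0.2618  (Disney)
  w_3 = 0.142441·3.1954 + -0.002016·21.8249 = 0.4112  (Xerox)
Σw_i=1.0000  μᵀw=0.1400
σ²=wᵀΣw=λ₁·μ_p+λ₂ = 0.142441·0.140 + -0.002016 = 0.017926 ≈ 0.0179

0.0179


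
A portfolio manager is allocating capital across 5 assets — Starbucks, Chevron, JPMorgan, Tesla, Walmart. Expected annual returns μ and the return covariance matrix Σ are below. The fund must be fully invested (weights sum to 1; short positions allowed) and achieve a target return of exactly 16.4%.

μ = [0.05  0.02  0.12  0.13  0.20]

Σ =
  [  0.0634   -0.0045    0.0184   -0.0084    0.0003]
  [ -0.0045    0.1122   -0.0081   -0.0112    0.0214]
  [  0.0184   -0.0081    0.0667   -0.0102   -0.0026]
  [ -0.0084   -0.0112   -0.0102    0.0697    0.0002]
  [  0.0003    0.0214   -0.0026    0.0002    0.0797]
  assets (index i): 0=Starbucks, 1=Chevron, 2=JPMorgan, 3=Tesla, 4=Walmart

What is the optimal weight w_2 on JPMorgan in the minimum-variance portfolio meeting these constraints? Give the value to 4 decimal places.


0.3152

p=Σ⁻¹μ = [0.4631  0.0876  2.1236  2.2385  2.5478]
q=Σ⁻¹𝟙 = [14.5816  10.7182  15.7383  20.1011  10.0772]
a=μᵀp=1.080305  b=𝟙ᵀp=7.460631  c=𝟙ᵀq=71.216385  D=ac−b²=21.274413
λ₁=(c·0.164−b)/D = (71.216385·0.164−7.460631)/21.274413 = 0.198307
λ₂=(a−b·0.164)/D = (1.080305−7.460631·0.164)/21.274413 = -0.006733
w* = 0.198307·p + -0.006733·q:
  w_0 = 0.198307·0.4631 + -0.006733·14.5816 = -0.0063  (Starbucks)
  w_1 = 0.198307·0.0876 + -0.006733·10.7182 = -0.0548  (Chevron)
  w_2 = 0.198307·2.1236 + -0.006733·15.7383 = 0.3152  (JPMorgan)
  w_3 = 0.198307·2.2385 + -0.006733·20.1011 = 0.3086  (Tesla)
  w_4 = 0.198307·2.5478 + -0.006733·10.0772 = 0.4374  (Walmart)
Σw_i=1.0000  μᵀw=0.1640
σ²=wᵀΣw=λ₁·μ_p+λ₂ = 0.198307·0.164 + -0.006733 = 0.025789 ≈ 0.0258
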